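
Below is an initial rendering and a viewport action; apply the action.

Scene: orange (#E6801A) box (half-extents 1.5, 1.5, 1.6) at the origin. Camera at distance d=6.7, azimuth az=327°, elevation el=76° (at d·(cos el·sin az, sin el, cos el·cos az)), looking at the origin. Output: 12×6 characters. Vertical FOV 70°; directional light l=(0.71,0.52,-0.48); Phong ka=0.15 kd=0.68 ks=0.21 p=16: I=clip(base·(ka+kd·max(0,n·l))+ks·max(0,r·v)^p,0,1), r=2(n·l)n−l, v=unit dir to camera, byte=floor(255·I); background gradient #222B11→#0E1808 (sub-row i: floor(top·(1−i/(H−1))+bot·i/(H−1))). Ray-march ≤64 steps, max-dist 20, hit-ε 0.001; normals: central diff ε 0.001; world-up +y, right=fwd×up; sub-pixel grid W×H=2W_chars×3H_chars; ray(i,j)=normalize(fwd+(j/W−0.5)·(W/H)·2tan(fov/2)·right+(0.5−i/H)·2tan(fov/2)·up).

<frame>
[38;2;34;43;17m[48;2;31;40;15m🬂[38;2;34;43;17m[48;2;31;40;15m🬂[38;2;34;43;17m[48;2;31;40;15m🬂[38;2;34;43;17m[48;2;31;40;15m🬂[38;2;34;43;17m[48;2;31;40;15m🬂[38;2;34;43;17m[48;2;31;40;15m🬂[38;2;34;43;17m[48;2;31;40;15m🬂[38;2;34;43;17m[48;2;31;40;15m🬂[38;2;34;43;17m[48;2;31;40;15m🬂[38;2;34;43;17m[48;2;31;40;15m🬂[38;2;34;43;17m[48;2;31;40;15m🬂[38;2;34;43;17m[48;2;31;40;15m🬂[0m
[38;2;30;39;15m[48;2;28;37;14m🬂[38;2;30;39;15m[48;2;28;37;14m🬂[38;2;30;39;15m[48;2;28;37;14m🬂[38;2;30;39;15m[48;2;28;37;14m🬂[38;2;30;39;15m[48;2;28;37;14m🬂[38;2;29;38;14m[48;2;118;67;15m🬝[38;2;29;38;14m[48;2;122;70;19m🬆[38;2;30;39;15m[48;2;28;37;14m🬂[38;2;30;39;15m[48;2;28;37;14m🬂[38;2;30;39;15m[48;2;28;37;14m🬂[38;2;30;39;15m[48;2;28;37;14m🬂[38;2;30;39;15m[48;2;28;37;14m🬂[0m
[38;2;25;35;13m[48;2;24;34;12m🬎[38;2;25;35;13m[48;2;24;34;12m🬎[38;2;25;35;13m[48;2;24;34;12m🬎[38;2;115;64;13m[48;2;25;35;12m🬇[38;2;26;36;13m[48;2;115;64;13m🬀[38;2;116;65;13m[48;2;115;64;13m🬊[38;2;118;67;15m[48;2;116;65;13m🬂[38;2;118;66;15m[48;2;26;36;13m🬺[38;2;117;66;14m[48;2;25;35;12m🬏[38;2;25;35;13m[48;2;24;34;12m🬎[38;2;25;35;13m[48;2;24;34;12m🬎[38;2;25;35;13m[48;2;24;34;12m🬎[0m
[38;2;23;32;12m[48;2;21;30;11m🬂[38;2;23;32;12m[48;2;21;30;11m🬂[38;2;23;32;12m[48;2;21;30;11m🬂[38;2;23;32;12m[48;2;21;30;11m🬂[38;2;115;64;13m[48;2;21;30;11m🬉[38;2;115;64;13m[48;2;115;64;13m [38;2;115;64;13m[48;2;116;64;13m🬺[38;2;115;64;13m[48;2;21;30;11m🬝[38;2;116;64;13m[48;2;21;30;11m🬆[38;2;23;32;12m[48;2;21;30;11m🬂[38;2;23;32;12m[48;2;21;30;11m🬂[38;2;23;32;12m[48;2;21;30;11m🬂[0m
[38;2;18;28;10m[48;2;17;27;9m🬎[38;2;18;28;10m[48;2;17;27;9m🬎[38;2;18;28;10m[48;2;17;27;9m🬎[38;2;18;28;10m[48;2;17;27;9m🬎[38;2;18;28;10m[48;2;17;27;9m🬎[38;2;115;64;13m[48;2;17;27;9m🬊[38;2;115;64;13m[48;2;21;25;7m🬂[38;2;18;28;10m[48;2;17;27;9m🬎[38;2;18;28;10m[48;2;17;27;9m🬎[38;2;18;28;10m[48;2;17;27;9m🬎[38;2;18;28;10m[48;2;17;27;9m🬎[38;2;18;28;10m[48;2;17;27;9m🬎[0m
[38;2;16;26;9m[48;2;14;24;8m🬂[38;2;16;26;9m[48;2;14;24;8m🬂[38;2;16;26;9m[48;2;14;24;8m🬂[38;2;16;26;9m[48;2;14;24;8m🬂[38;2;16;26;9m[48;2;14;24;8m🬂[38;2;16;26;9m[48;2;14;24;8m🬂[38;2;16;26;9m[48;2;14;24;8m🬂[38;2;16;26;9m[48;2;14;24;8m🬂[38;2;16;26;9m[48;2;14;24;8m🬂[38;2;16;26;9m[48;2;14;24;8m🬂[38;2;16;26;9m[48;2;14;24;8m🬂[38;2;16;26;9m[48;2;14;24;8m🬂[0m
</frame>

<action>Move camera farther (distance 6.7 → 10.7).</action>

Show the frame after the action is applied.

<frame>
[38;2;34;43;17m[48;2;31;40;15m🬂[38;2;34;43;17m[48;2;31;40;15m🬂[38;2;34;43;17m[48;2;31;40;15m🬂[38;2;34;43;17m[48;2;31;40;15m🬂[38;2;34;43;17m[48;2;31;40;15m🬂[38;2;34;43;17m[48;2;31;40;15m🬂[38;2;34;43;17m[48;2;31;40;15m🬂[38;2;34;43;17m[48;2;31;40;15m🬂[38;2;34;43;17m[48;2;31;40;15m🬂[38;2;34;43;17m[48;2;31;40;15m🬂[38;2;34;43;17m[48;2;31;40;15m🬂[38;2;34;43;17m[48;2;31;40;15m🬂[0m
[38;2;30;39;15m[48;2;28;37;14m🬂[38;2;30;39;15m[48;2;28;37;14m🬂[38;2;30;39;15m[48;2;28;37;14m🬂[38;2;30;39;15m[48;2;28;37;14m🬂[38;2;30;39;15m[48;2;28;37;14m🬂[38;2;30;39;15m[48;2;28;37;14m🬂[38;2;30;39;15m[48;2;28;37;14m🬂[38;2;30;39;15m[48;2;28;37;14m🬂[38;2;30;39;15m[48;2;28;37;14m🬂[38;2;30;39;15m[48;2;28;37;14m🬂[38;2;30;39;15m[48;2;28;37;14m🬂[38;2;30;39;15m[48;2;28;37;14m🬂[0m
[38;2;25;35;13m[48;2;24;34;12m🬎[38;2;25;35;13m[48;2;24;34;12m🬎[38;2;25;35;13m[48;2;24;34;12m🬎[38;2;25;35;13m[48;2;24;34;12m🬎[38;2;25;35;13m[48;2;24;34;12m🬎[38;2;25;35;13m[48;2;115;64;13m🬆[38;2;26;36;13m[48;2;116;65;13m🬂[38;2;116;65;14m[48;2;25;35;12m🬏[38;2;25;35;13m[48;2;24;34;12m🬎[38;2;25;35;13m[48;2;24;34;12m🬎[38;2;25;35;13m[48;2;24;34;12m🬎[38;2;25;35;13m[48;2;24;34;12m🬎[0m
[38;2;23;32;12m[48;2;21;30;11m🬂[38;2;23;32;12m[48;2;21;30;11m🬂[38;2;23;32;12m[48;2;21;30;11m🬂[38;2;23;32;12m[48;2;21;30;11m🬂[38;2;23;32;12m[48;2;21;30;11m🬂[38;2;115;64;13m[48;2;21;30;11m🬊[38;2;115;64;13m[48;2;21;30;11m🬝[38;2;116;64;13m[48;2;21;30;11m🬀[38;2;23;32;12m[48;2;21;30;11m🬂[38;2;23;32;12m[48;2;21;30;11m🬂[38;2;23;32;12m[48;2;21;30;11m🬂[38;2;23;32;12m[48;2;21;30;11m🬂[0m
[38;2;18;28;10m[48;2;17;27;9m🬎[38;2;18;28;10m[48;2;17;27;9m🬎[38;2;18;28;10m[48;2;17;27;9m🬎[38;2;18;28;10m[48;2;17;27;9m🬎[38;2;18;28;10m[48;2;17;27;9m🬎[38;2;18;28;10m[48;2;17;27;9m🬎[38;2;18;28;10m[48;2;17;27;9m🬎[38;2;18;28;10m[48;2;17;27;9m🬎[38;2;18;28;10m[48;2;17;27;9m🬎[38;2;18;28;10m[48;2;17;27;9m🬎[38;2;18;28;10m[48;2;17;27;9m🬎[38;2;18;28;10m[48;2;17;27;9m🬎[0m
[38;2;16;26;9m[48;2;14;24;8m🬂[38;2;16;26;9m[48;2;14;24;8m🬂[38;2;16;26;9m[48;2;14;24;8m🬂[38;2;16;26;9m[48;2;14;24;8m🬂[38;2;16;26;9m[48;2;14;24;8m🬂[38;2;16;26;9m[48;2;14;24;8m🬂[38;2;16;26;9m[48;2;14;24;8m🬂[38;2;16;26;9m[48;2;14;24;8m🬂[38;2;16;26;9m[48;2;14;24;8m🬂[38;2;16;26;9m[48;2;14;24;8m🬂[38;2;16;26;9m[48;2;14;24;8m🬂[38;2;16;26;9m[48;2;14;24;8m🬂[0m
</frame>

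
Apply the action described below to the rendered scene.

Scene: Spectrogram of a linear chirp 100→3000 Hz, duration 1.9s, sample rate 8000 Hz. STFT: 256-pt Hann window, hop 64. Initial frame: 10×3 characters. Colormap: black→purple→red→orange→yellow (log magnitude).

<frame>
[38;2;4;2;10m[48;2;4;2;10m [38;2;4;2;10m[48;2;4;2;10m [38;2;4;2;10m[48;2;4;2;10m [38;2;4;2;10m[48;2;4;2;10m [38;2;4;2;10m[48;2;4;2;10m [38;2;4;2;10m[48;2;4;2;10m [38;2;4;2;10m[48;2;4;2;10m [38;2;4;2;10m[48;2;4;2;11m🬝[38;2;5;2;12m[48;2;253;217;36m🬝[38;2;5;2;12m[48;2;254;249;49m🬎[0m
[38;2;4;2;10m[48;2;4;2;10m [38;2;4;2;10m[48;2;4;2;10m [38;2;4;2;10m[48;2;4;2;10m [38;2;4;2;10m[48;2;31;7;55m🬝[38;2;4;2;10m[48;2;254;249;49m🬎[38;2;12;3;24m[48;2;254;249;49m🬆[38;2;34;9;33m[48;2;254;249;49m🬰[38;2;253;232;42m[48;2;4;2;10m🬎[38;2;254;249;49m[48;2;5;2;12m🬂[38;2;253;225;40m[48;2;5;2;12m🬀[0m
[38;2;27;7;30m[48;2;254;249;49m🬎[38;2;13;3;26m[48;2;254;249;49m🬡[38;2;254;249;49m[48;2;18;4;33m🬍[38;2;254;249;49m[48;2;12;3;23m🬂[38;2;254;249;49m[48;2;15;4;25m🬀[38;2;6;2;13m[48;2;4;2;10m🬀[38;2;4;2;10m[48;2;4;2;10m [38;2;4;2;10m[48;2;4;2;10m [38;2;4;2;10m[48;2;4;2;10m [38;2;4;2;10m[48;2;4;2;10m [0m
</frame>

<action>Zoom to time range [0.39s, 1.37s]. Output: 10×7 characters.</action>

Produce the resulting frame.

<frame>
[38;2;4;2;10m[48;2;4;2;10m [38;2;4;2;10m[48;2;4;2;10m [38;2;4;2;10m[48;2;4;2;10m [38;2;4;2;10m[48;2;4;2;10m [38;2;4;2;10m[48;2;4;2;10m [38;2;4;2;10m[48;2;4;2;10m [38;2;4;2;10m[48;2;4;2;10m [38;2;4;2;10m[48;2;4;2;10m [38;2;4;2;10m[48;2;4;2;10m [38;2;4;2;10m[48;2;4;2;10m [0m
[38;2;4;2;10m[48;2;4;2;10m [38;2;4;2;10m[48;2;4;2;10m [38;2;4;2;10m[48;2;4;2;10m [38;2;4;2;10m[48;2;4;2;10m [38;2;4;2;10m[48;2;4;2;10m [38;2;4;2;10m[48;2;4;2;10m [38;2;4;2;10m[48;2;4;2;10m [38;2;4;2;10m[48;2;4;2;10m [38;2;4;2;10m[48;2;4;2;10m [38;2;4;2;10m[48;2;4;2;10m [0m
[38;2;4;2;10m[48;2;4;2;10m [38;2;4;2;10m[48;2;4;2;10m [38;2;4;2;10m[48;2;4;2;10m [38;2;4;2;10m[48;2;4;2;10m [38;2;4;2;10m[48;2;4;2;10m [38;2;4;2;10m[48;2;4;2;10m [38;2;4;2;10m[48;2;4;2;10m [38;2;4;2;10m[48;2;4;2;10m [38;2;4;2;10m[48;2;4;2;11m🬝[38;2;4;2;10m[48;2;9;3;19m🬝[0m
[38;2;4;2;10m[48;2;4;2;10m [38;2;4;2;10m[48;2;4;2;10m [38;2;4;2;10m[48;2;4;2;10m [38;2;4;2;10m[48;2;4;2;10m [38;2;4;2;10m[48;2;4;2;11m🬝[38;2;4;2;10m[48;2;10;3;20m🬝[38;2;14;3;27m[48;2;254;243;47m🬝[38;2;8;2;17m[48;2;241;193;52m🬆[38;2;54;13;42m[48;2;254;248;49m🬡[38;2;245;208;50m[48;2;10;3;21m🬎[0m
[38;2;4;2;10m[48;2;4;2;11m🬝[38;2;4;2;10m[48;2;10;3;20m🬝[38;2;10;3;20m[48;2;253;222;38m🬝[38;2;45;12;33m[48;2;254;249;49m🬎[38;2;19;5;36m[48;2;241;202;54m🬂[38;2;251;220;41m[48;2;11;3;22m🬎[38;2;254;249;49m[48;2;31;8;33m🬂[38;2;251;181;22m[48;2;9;3;19m🬀[38;2;8;2;17m[48;2;4;2;10m🬀[38;2;4;2;11m[48;2;4;2;10m🬀[0m
[38;2;11;3;22m[48;2;253;232;42m🬂[38;2;242;203;54m[48;2;19;5;36m🬎[38;2;254;249;49m[48;2;44;11;33m🬂[38;2;253;221;38m[48;2;10;3;20m🬀[38;2;10;3;20m[48;2;4;2;10m🬀[38;2;4;2;11m[48;2;4;2;10m🬀[38;2;4;2;10m[48;2;4;2;10m [38;2;4;2;10m[48;2;4;2;10m [38;2;4;2;10m[48;2;4;2;10m [38;2;4;2;10m[48;2;4;2;10m [0m
[38;2;10;3;20m[48;2;4;2;10m🬀[38;2;4;2;11m[48;2;4;2;10m🬀[38;2;4;2;10m[48;2;4;2;10m [38;2;4;2;10m[48;2;4;2;10m [38;2;4;2;10m[48;2;4;2;10m [38;2;4;2;10m[48;2;4;2;10m [38;2;4;2;10m[48;2;4;2;10m [38;2;4;2;10m[48;2;4;2;10m [38;2;4;2;10m[48;2;4;2;10m [38;2;4;2;10m[48;2;4;2;10m [0m
</frame>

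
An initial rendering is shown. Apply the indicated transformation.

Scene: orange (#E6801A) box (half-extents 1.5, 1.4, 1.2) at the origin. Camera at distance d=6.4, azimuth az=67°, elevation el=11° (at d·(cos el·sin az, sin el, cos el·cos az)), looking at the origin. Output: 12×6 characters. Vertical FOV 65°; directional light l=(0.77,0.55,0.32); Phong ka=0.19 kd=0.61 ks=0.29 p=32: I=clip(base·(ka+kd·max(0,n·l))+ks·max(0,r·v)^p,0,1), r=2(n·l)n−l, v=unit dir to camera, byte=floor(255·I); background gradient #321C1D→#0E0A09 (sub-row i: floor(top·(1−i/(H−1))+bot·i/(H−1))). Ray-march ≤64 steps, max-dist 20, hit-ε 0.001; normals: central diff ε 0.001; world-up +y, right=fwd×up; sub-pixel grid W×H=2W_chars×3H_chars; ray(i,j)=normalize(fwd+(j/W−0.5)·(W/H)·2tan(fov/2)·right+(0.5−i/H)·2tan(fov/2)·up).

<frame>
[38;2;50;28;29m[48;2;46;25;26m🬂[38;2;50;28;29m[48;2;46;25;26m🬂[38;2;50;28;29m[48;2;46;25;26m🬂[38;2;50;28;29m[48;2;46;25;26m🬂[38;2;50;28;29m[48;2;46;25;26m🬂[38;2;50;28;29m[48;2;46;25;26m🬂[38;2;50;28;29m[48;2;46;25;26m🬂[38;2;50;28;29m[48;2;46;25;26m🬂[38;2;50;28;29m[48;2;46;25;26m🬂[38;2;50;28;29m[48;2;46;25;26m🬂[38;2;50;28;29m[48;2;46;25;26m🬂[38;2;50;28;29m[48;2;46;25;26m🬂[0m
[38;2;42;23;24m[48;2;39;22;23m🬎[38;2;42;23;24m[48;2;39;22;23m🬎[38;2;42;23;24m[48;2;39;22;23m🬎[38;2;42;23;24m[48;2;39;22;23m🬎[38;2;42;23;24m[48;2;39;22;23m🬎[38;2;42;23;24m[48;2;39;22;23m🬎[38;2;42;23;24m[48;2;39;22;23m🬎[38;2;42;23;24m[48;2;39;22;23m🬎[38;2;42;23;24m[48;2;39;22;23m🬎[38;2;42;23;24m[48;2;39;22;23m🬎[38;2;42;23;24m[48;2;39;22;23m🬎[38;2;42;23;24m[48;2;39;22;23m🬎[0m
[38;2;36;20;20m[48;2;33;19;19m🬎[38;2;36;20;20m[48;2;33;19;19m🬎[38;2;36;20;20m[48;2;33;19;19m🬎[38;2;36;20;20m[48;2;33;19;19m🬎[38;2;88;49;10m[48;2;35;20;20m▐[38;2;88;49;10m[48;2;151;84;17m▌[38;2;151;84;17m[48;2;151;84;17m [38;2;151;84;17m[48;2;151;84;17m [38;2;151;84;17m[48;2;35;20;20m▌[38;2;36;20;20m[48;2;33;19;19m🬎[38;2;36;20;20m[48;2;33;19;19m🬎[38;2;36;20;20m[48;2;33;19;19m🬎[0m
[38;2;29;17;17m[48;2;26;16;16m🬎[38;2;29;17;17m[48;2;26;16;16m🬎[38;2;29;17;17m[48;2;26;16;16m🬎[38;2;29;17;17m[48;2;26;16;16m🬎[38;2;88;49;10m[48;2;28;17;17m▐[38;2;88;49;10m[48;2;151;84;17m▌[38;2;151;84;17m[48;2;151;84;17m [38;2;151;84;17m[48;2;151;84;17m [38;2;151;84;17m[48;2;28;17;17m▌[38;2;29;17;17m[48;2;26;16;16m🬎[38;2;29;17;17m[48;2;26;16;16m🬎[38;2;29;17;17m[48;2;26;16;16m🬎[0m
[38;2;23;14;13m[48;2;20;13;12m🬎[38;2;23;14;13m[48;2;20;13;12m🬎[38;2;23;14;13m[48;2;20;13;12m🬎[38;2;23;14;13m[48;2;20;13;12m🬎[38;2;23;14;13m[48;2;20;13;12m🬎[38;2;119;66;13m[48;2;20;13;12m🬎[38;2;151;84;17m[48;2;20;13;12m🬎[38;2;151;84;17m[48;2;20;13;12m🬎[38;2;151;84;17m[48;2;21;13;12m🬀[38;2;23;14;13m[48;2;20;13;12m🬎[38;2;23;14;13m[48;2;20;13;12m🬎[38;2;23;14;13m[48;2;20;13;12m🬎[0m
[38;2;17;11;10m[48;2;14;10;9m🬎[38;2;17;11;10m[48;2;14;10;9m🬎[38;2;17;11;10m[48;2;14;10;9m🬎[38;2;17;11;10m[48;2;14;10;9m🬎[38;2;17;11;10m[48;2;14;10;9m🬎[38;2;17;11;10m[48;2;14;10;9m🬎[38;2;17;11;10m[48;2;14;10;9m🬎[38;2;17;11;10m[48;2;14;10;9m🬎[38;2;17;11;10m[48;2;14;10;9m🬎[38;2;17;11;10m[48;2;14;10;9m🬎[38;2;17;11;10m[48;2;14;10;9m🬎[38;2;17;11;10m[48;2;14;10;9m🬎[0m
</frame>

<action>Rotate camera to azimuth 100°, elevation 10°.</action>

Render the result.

<frame>
[38;2;50;28;29m[48;2;46;25;26m🬂[38;2;50;28;29m[48;2;46;25;26m🬂[38;2;50;28;29m[48;2;46;25;26m🬂[38;2;50;28;29m[48;2;46;25;26m🬂[38;2;50;28;29m[48;2;46;25;26m🬂[38;2;50;28;29m[48;2;46;25;26m🬂[38;2;50;28;29m[48;2;46;25;26m🬂[38;2;50;28;29m[48;2;46;25;26m🬂[38;2;50;28;29m[48;2;46;25;26m🬂[38;2;50;28;29m[48;2;46;25;26m🬂[38;2;50;28;29m[48;2;46;25;26m🬂[38;2;50;28;29m[48;2;46;25;26m🬂[0m
[38;2;42;23;24m[48;2;39;22;23m🬎[38;2;42;23;24m[48;2;39;22;23m🬎[38;2;42;23;24m[48;2;39;22;23m🬎[38;2;42;23;24m[48;2;39;22;23m🬎[38;2;42;23;24m[48;2;39;22;23m🬎[38;2;42;23;24m[48;2;39;22;23m🬎[38;2;42;23;24m[48;2;39;22;23m🬎[38;2;42;23;24m[48;2;39;22;23m🬎[38;2;42;23;24m[48;2;39;22;23m🬎[38;2;42;23;24m[48;2;39;22;23m🬎[38;2;42;23;24m[48;2;39;22;23m🬎[38;2;42;23;24m[48;2;39;22;23m🬎[0m
[38;2;36;20;20m[48;2;33;19;19m🬎[38;2;36;20;20m[48;2;33;19;19m🬎[38;2;36;20;20m[48;2;33;19;19m🬎[38;2;36;20;20m[48;2;33;19;19m🬎[38;2;152;84;17m[48;2;151;84;17m🬂[38;2;152;84;17m[48;2;151;84;17m🬂[38;2;151;84;17m[48;2;151;84;17m [38;2;151;84;17m[48;2;35;20;20m▌[38;2;36;20;20m[48;2;33;19;19m🬎[38;2;36;20;20m[48;2;33;19;19m🬎[38;2;36;20;20m[48;2;33;19;19m🬎[38;2;36;20;20m[48;2;33;19;19m🬎[0m
[38;2;29;17;17m[48;2;26;16;16m🬎[38;2;29;17;17m[48;2;26;16;16m🬎[38;2;29;17;17m[48;2;26;16;16m🬎[38;2;29;17;17m[48;2;26;16;16m🬎[38;2;151;84;17m[48;2;28;17;17m▐[38;2;151;84;17m[48;2;151;84;17m [38;2;151;84;17m[48;2;151;84;17m [38;2;151;84;17m[48;2;28;17;17m▌[38;2;29;17;17m[48;2;26;16;16m🬎[38;2;29;17;17m[48;2;26;16;16m🬎[38;2;29;17;17m[48;2;26;16;16m🬎[38;2;29;17;17m[48;2;26;16;16m🬎[0m
[38;2;23;14;13m[48;2;20;13;12m🬎[38;2;23;14;13m[48;2;20;13;12m🬎[38;2;23;14;13m[48;2;20;13;12m🬎[38;2;23;14;13m[48;2;20;13;12m🬎[38;2;151;84;17m[48;2;21;13;12m🬉[38;2;151;84;17m[48;2;20;13;12m🬎[38;2;151;84;17m[48;2;20;13;12m🬎[38;2;151;84;17m[48;2;21;13;12m🬄[38;2;23;14;13m[48;2;20;13;12m🬎[38;2;23;14;13m[48;2;20;13;12m🬎[38;2;23;14;13m[48;2;20;13;12m🬎[38;2;23;14;13m[48;2;20;13;12m🬎[0m
[38;2;17;11;10m[48;2;14;10;9m🬎[38;2;17;11;10m[48;2;14;10;9m🬎[38;2;17;11;10m[48;2;14;10;9m🬎[38;2;17;11;10m[48;2;14;10;9m🬎[38;2;17;11;10m[48;2;14;10;9m🬎[38;2;17;11;10m[48;2;14;10;9m🬎[38;2;17;11;10m[48;2;14;10;9m🬎[38;2;17;11;10m[48;2;14;10;9m🬎[38;2;17;11;10m[48;2;14;10;9m🬎[38;2;17;11;10m[48;2;14;10;9m🬎[38;2;17;11;10m[48;2;14;10;9m🬎[38;2;17;11;10m[48;2;14;10;9m🬎[0m
</frame>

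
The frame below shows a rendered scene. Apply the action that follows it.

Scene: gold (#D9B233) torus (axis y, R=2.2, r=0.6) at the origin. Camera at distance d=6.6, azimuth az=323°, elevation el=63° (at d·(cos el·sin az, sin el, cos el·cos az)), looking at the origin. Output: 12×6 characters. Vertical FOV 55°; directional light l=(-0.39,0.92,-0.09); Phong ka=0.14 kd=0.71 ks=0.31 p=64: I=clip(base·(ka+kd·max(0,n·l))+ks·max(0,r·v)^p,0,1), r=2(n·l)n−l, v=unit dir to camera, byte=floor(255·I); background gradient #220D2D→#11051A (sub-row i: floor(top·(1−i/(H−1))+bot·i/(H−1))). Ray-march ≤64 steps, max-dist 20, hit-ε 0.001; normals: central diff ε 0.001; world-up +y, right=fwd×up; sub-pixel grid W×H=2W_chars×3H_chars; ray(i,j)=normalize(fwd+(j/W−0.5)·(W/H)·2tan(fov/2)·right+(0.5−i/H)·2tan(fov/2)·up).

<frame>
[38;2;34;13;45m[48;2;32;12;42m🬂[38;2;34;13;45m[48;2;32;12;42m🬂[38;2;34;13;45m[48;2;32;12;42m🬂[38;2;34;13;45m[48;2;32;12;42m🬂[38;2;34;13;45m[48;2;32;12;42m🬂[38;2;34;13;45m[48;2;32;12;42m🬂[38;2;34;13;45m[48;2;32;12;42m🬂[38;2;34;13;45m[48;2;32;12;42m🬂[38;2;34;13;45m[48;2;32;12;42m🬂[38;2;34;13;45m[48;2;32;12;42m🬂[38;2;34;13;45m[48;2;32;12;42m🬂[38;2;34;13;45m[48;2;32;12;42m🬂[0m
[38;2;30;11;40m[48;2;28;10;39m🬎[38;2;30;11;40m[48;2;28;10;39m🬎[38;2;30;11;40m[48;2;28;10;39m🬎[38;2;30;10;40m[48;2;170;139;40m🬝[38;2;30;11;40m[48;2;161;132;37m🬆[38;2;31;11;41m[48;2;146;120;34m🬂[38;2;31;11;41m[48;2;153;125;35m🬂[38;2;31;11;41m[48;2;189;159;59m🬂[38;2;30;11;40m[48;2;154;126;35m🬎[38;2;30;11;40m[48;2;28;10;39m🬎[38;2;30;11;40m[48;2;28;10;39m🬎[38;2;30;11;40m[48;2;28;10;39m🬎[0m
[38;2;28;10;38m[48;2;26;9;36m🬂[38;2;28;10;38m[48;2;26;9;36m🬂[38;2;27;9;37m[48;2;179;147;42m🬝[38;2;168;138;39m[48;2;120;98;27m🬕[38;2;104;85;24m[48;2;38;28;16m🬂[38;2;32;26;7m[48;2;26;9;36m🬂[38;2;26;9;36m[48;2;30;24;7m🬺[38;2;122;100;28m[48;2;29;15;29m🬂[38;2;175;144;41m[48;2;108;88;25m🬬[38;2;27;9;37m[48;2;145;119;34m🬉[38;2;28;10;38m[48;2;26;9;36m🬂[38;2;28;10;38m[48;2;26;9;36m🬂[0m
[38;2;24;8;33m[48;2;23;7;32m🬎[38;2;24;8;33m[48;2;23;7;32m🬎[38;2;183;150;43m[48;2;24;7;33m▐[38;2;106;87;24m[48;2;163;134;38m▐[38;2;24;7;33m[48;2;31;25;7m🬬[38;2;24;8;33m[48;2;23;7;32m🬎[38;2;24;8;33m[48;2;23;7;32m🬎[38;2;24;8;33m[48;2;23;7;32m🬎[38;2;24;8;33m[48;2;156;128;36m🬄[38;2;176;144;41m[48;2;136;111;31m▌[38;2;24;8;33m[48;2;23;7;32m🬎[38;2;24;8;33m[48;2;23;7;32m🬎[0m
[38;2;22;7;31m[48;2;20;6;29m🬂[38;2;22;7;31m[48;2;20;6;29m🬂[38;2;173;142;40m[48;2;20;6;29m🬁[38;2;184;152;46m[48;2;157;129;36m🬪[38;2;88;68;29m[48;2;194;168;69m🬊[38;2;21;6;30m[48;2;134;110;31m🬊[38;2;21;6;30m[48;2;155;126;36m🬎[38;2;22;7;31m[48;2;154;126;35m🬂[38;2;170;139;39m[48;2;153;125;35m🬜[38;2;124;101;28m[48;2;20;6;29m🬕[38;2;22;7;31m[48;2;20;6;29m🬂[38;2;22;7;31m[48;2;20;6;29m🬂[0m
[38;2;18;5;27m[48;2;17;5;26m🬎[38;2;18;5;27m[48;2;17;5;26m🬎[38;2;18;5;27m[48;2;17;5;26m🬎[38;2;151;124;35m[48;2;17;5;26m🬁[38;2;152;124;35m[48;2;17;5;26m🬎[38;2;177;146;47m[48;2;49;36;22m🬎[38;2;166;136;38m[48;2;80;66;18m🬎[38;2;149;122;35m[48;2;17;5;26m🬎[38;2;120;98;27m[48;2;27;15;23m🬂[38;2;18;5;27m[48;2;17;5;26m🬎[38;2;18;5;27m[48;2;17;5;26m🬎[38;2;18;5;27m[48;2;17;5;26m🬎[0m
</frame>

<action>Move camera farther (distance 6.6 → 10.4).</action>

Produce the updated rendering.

<frame>
[38;2;34;13;45m[48;2;32;12;42m🬂[38;2;34;13;45m[48;2;32;12;42m🬂[38;2;34;13;45m[48;2;32;12;42m🬂[38;2;34;13;45m[48;2;32;12;42m🬂[38;2;34;13;45m[48;2;32;12;42m🬂[38;2;34;13;45m[48;2;32;12;42m🬂[38;2;34;13;45m[48;2;32;12;42m🬂[38;2;34;13;45m[48;2;32;12;42m🬂[38;2;34;13;45m[48;2;32;12;42m🬂[38;2;34;13;45m[48;2;32;12;42m🬂[38;2;34;13;45m[48;2;32;12;42m🬂[38;2;34;13;45m[48;2;32;12;42m🬂[0m
[38;2;30;11;40m[48;2;28;10;39m🬎[38;2;30;11;40m[48;2;28;10;39m🬎[38;2;30;11;40m[48;2;28;10;39m🬎[38;2;30;11;40m[48;2;28;10;39m🬎[38;2;30;11;40m[48;2;28;10;39m🬎[38;2;30;11;40m[48;2;28;10;39m🬎[38;2;30;11;40m[48;2;28;10;39m🬎[38;2;30;11;40m[48;2;28;10;39m🬎[38;2;30;11;40m[48;2;28;10;39m🬎[38;2;30;11;40m[48;2;28;10;39m🬎[38;2;30;11;40m[48;2;28;10;39m🬎[38;2;30;11;40m[48;2;28;10;39m🬎[0m
[38;2;28;10;38m[48;2;26;9;36m🬂[38;2;28;10;38m[48;2;26;9;36m🬂[38;2;28;10;38m[48;2;26;9;36m🬂[38;2;28;10;38m[48;2;26;9;36m🬂[38;2;27;9;37m[48;2;149;122;35m🬆[38;2;141;116;33m[48;2;27;14;26m🬆[38;2;189;158;60m[48;2;35;19;31m🬂[38;2;173;142;40m[48;2;27;9;37m🬪[38;2;152;125;35m[48;2;27;9;37m🬏[38;2;28;10;38m[48;2;26;9;36m🬂[38;2;28;10;38m[48;2;26;9;36m🬂[38;2;28;10;38m[48;2;26;9;36m🬂[0m
[38;2;24;8;33m[48;2;23;7;32m🬎[38;2;24;8;33m[48;2;23;7;32m🬎[38;2;24;8;33m[48;2;23;7;32m🬎[38;2;24;8;33m[48;2;23;7;32m🬎[38;2;96;78;22m[48;2;176;145;41m🬉[38;2;100;82;23m[48;2;24;7;33m🬏[38;2;24;8;33m[48;2;23;7;32m🬎[38;2;24;8;33m[48;2;162;133;37m🬄[38;2;143;118;33m[48;2;24;7;33m▌[38;2;24;8;33m[48;2;23;7;32m🬎[38;2;24;8;33m[48;2;23;7;32m🬎[38;2;24;8;33m[48;2;23;7;32m🬎[0m
[38;2;22;7;31m[48;2;20;6;29m🬂[38;2;22;7;31m[48;2;20;6;29m🬂[38;2;22;7;31m[48;2;20;6;29m🬂[38;2;22;7;31m[48;2;20;6;29m🬂[38;2;177;145;41m[48;2;20;6;29m🬁[38;2;166;137;42m[48;2;20;6;29m🬎[38;2;159;130;36m[48;2;20;6;29m🬎[38;2;138;113;32m[48;2;20;6;29m🬆[38;2;22;7;31m[48;2;20;6;29m🬂[38;2;22;7;31m[48;2;20;6;29m🬂[38;2;22;7;31m[48;2;20;6;29m🬂[38;2;22;7;31m[48;2;20;6;29m🬂[0m
[38;2;18;5;27m[48;2;17;5;26m🬎[38;2;18;5;27m[48;2;17;5;26m🬎[38;2;18;5;27m[48;2;17;5;26m🬎[38;2;18;5;27m[48;2;17;5;26m🬎[38;2;18;5;27m[48;2;17;5;26m🬎[38;2;18;5;27m[48;2;17;5;26m🬎[38;2;18;5;27m[48;2;17;5;26m🬎[38;2;18;5;27m[48;2;17;5;26m🬎[38;2;18;5;27m[48;2;17;5;26m🬎[38;2;18;5;27m[48;2;17;5;26m🬎[38;2;18;5;27m[48;2;17;5;26m🬎[38;2;18;5;27m[48;2;17;5;26m🬎[0m
</frame>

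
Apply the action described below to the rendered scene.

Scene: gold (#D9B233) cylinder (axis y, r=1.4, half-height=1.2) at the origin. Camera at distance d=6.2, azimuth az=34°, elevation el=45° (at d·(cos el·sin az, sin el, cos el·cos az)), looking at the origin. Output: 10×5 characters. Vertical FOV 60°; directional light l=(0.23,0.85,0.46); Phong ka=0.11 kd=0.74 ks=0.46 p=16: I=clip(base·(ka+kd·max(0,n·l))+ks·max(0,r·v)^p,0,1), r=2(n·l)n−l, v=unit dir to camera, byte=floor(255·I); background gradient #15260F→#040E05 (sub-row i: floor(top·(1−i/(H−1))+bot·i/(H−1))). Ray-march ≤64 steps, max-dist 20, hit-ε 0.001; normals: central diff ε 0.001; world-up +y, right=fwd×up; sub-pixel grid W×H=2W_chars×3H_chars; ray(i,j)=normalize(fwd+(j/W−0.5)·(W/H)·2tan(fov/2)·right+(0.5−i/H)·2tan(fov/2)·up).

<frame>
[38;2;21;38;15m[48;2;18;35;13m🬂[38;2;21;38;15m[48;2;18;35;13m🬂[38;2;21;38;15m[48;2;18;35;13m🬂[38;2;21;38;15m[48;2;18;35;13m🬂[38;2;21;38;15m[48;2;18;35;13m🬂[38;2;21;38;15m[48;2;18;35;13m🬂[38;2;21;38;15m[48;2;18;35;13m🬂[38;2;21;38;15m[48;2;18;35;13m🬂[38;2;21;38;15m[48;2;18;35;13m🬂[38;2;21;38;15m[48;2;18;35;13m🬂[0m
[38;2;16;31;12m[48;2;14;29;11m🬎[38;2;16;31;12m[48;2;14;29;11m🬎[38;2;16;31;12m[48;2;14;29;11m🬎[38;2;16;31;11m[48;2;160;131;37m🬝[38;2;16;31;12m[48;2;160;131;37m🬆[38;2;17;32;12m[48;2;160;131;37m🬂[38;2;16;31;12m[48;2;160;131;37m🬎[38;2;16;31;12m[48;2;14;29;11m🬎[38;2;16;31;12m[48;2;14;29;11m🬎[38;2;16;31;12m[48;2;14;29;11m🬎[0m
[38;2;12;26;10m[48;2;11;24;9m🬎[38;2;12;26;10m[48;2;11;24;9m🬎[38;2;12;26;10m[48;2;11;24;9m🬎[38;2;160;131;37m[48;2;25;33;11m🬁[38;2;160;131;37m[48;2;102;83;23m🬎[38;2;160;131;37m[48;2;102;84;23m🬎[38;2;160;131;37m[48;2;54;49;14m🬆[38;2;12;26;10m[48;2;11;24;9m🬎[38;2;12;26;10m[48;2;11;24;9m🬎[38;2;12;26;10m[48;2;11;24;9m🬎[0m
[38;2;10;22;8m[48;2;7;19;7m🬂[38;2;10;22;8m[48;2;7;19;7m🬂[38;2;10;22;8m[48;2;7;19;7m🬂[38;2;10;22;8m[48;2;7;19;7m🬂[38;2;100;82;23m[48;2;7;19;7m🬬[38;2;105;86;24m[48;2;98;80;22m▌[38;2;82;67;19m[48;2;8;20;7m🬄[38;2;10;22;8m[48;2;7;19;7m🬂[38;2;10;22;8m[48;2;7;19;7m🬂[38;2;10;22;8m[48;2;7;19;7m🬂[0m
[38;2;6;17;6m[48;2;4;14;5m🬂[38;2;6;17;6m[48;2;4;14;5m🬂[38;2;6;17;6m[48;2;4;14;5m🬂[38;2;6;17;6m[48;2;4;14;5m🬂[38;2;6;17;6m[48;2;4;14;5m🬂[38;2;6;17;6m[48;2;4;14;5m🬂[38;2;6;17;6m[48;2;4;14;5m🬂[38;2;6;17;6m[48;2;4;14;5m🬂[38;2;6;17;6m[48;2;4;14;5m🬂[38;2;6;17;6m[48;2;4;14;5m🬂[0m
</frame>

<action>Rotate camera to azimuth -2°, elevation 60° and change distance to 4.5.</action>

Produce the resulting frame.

<frame>
[38;2;21;38;15m[48;2;18;35;13m🬂[38;2;21;38;15m[48;2;18;35;13m🬂[38;2;21;38;15m[48;2;18;35;13m🬂[38;2;21;38;15m[48;2;18;35;13m🬂[38;2;19;36;14m[48;2;160;131;37m🬝[38;2;20;37;14m[48;2;160;131;37m🬎[38;2;21;38;15m[48;2;18;35;13m🬂[38;2;21;38;15m[48;2;18;35;13m🬂[38;2;21;38;15m[48;2;18;35;13m🬂[38;2;21;38;15m[48;2;18;35;13m🬂[0m
[38;2;16;31;12m[48;2;14;29;11m🬎[38;2;16;31;12m[48;2;14;29;11m🬎[38;2;16;31;11m[48;2;160;131;37m🬝[38;2;17;32;12m[48;2;160;131;37m🬀[38;2;160;131;37m[48;2;160;131;37m [38;2;160;131;37m[48;2;160;131;37m [38;2;160;131;37m[48;2;160;131;37m [38;2;160;131;37m[48;2;16;31;12m🬱[38;2;16;31;12m[48;2;14;29;11m🬎[38;2;16;31;12m[48;2;14;29;11m🬎[0m
[38;2;12;26;10m[48;2;11;24;9m🬎[38;2;12;26;10m[48;2;11;24;9m🬎[38;2;160;131;37m[48;2;11;25;9m🬉[38;2;160;131;37m[48;2;160;131;37m [38;2;160;131;37m[48;2;160;131;37m [38;2;160;131;37m[48;2;160;131;37m [38;2;160;131;37m[48;2;160;131;37m [38;2;160;131;37m[48;2;11;24;9m🬝[38;2;12;26;10m[48;2;11;24;9m🬎[38;2;12;26;10m[48;2;11;24;9m🬎[0m
[38;2;10;22;8m[48;2;7;19;7m🬂[38;2;10;22;8m[48;2;7;19;7m🬂[38;2;10;22;8m[48;2;7;19;7m🬂[38;2;160;131;37m[48;2;27;30;9m🬁[38;2;160;131;37m[48;2;81;66;18m🬎[38;2;160;131;37m[48;2;99;81;23m🬎[38;2;138;113;31m[48;2;7;19;7m🬝[38;2;104;85;24m[48;2;8;20;7m🬀[38;2;10;22;8m[48;2;7;19;7m🬂[38;2;10;22;8m[48;2;7;19;7m🬂[0m
[38;2;6;17;6m[48;2;4;14;5m🬂[38;2;6;17;6m[48;2;4;14;5m🬂[38;2;6;17;6m[48;2;4;14;5m🬂[38;2;6;17;6m[48;2;4;14;5m🬂[38;2;84;69;19m[48;2;4;15;5m🬁[38;2;99;82;23m[48;2;4;14;5m🬂[38;2;6;17;6m[48;2;4;14;5m🬂[38;2;6;17;6m[48;2;4;14;5m🬂[38;2;6;17;6m[48;2;4;14;5m🬂[38;2;6;17;6m[48;2;4;14;5m🬂[0m
</frame>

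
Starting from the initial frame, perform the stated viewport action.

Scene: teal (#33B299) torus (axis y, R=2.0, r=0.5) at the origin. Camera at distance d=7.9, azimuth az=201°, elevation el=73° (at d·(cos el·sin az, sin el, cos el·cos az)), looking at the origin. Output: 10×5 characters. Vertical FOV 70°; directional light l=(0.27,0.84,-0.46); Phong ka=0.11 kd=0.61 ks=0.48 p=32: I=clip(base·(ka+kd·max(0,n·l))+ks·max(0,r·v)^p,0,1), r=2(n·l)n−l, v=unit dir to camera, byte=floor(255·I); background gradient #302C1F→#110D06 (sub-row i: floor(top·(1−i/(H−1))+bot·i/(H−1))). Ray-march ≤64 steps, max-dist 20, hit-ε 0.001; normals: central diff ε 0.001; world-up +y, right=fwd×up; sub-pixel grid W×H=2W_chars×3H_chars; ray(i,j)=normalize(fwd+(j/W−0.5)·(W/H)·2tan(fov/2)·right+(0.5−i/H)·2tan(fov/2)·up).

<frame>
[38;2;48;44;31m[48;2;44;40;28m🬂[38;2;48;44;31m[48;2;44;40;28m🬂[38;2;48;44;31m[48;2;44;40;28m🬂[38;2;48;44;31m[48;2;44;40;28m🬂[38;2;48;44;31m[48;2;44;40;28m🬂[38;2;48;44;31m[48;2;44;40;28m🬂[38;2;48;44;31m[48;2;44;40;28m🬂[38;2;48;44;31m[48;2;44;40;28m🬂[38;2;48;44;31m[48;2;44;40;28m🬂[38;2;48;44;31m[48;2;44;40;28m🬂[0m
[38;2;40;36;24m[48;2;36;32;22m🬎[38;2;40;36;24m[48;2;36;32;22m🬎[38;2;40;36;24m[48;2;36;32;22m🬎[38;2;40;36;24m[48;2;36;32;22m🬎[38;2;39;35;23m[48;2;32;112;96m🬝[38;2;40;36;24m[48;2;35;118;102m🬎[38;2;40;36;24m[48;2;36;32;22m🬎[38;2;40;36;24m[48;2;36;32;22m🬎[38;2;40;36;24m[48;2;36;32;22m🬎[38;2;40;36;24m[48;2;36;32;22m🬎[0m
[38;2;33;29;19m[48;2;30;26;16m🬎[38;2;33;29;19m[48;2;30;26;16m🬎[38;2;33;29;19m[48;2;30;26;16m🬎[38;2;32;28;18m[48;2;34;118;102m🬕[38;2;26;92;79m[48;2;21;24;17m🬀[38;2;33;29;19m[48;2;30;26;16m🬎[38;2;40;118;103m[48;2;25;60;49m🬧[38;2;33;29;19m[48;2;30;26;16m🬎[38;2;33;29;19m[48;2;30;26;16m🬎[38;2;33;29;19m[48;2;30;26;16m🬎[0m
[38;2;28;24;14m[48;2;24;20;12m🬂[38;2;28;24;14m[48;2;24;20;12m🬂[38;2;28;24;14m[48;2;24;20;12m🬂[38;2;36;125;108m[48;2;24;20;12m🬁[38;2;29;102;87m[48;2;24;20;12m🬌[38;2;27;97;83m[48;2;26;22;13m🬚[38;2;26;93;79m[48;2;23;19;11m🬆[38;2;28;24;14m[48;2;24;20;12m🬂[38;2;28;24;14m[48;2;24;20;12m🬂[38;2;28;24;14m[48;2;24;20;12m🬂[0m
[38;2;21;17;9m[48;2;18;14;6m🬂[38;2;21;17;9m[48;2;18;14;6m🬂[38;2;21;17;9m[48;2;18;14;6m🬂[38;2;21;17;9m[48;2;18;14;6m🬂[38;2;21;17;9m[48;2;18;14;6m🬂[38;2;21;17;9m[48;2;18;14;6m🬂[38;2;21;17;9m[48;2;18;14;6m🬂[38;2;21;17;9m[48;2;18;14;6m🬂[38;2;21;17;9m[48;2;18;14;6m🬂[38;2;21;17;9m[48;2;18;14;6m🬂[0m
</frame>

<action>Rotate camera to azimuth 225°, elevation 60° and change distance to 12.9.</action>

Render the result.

<frame>
[38;2;48;44;31m[48;2;44;40;28m🬂[38;2;48;44;31m[48;2;44;40;28m🬂[38;2;48;44;31m[48;2;44;40;28m🬂[38;2;48;44;31m[48;2;44;40;28m🬂[38;2;48;44;31m[48;2;44;40;28m🬂[38;2;48;44;31m[48;2;44;40;28m🬂[38;2;48;44;31m[48;2;44;40;28m🬂[38;2;48;44;31m[48;2;44;40;28m🬂[38;2;48;44;31m[48;2;44;40;28m🬂[38;2;48;44;31m[48;2;44;40;28m🬂[0m
[38;2;40;36;24m[48;2;36;32;22m🬎[38;2;40;36;24m[48;2;36;32;22m🬎[38;2;40;36;24m[48;2;36;32;22m🬎[38;2;40;36;24m[48;2;36;32;22m🬎[38;2;40;36;24m[48;2;36;32;22m🬎[38;2;40;36;24m[48;2;36;32;22m🬎[38;2;40;36;24m[48;2;36;32;22m🬎[38;2;40;36;24m[48;2;36;32;22m🬎[38;2;40;36;24m[48;2;36;32;22m🬎[38;2;40;36;24m[48;2;36;32;22m🬎[0m
[38;2;33;29;19m[48;2;30;26;16m🬎[38;2;33;29;19m[48;2;30;26;16m🬎[38;2;33;29;19m[48;2;30;26;16m🬎[38;2;33;29;19m[48;2;30;26;16m🬎[38;2;33;115;99m[48;2;32;28;18m🬏[38;2;32;111;96m[48;2;31;27;17m🬀[38;2;32;28;18m[48;2;7;24;21m🬬[38;2;33;29;19m[48;2;30;26;16m🬎[38;2;33;29;19m[48;2;30;26;16m🬎[38;2;33;29;19m[48;2;30;26;16m🬎[0m
[38;2;28;24;14m[48;2;24;20;12m🬂[38;2;28;24;14m[48;2;24;20;12m🬂[38;2;28;24;14m[48;2;24;20;12m🬂[38;2;28;24;14m[48;2;24;20;12m🬂[38;2;32;112;96m[48;2;24;20;12m🬁[38;2;27;94;81m[48;2;24;20;12m🬂[38;2;28;24;14m[48;2;24;20;12m🬂[38;2;28;24;14m[48;2;24;20;12m🬂[38;2;28;24;14m[48;2;24;20;12m🬂[38;2;28;24;14m[48;2;24;20;12m🬂[0m
[38;2;21;17;9m[48;2;18;14;6m🬂[38;2;21;17;9m[48;2;18;14;6m🬂[38;2;21;17;9m[48;2;18;14;6m🬂[38;2;21;17;9m[48;2;18;14;6m🬂[38;2;21;17;9m[48;2;18;14;6m🬂[38;2;21;17;9m[48;2;18;14;6m🬂[38;2;21;17;9m[48;2;18;14;6m🬂[38;2;21;17;9m[48;2;18;14;6m🬂[38;2;21;17;9m[48;2;18;14;6m🬂[38;2;21;17;9m[48;2;18;14;6m🬂[0m
</frame>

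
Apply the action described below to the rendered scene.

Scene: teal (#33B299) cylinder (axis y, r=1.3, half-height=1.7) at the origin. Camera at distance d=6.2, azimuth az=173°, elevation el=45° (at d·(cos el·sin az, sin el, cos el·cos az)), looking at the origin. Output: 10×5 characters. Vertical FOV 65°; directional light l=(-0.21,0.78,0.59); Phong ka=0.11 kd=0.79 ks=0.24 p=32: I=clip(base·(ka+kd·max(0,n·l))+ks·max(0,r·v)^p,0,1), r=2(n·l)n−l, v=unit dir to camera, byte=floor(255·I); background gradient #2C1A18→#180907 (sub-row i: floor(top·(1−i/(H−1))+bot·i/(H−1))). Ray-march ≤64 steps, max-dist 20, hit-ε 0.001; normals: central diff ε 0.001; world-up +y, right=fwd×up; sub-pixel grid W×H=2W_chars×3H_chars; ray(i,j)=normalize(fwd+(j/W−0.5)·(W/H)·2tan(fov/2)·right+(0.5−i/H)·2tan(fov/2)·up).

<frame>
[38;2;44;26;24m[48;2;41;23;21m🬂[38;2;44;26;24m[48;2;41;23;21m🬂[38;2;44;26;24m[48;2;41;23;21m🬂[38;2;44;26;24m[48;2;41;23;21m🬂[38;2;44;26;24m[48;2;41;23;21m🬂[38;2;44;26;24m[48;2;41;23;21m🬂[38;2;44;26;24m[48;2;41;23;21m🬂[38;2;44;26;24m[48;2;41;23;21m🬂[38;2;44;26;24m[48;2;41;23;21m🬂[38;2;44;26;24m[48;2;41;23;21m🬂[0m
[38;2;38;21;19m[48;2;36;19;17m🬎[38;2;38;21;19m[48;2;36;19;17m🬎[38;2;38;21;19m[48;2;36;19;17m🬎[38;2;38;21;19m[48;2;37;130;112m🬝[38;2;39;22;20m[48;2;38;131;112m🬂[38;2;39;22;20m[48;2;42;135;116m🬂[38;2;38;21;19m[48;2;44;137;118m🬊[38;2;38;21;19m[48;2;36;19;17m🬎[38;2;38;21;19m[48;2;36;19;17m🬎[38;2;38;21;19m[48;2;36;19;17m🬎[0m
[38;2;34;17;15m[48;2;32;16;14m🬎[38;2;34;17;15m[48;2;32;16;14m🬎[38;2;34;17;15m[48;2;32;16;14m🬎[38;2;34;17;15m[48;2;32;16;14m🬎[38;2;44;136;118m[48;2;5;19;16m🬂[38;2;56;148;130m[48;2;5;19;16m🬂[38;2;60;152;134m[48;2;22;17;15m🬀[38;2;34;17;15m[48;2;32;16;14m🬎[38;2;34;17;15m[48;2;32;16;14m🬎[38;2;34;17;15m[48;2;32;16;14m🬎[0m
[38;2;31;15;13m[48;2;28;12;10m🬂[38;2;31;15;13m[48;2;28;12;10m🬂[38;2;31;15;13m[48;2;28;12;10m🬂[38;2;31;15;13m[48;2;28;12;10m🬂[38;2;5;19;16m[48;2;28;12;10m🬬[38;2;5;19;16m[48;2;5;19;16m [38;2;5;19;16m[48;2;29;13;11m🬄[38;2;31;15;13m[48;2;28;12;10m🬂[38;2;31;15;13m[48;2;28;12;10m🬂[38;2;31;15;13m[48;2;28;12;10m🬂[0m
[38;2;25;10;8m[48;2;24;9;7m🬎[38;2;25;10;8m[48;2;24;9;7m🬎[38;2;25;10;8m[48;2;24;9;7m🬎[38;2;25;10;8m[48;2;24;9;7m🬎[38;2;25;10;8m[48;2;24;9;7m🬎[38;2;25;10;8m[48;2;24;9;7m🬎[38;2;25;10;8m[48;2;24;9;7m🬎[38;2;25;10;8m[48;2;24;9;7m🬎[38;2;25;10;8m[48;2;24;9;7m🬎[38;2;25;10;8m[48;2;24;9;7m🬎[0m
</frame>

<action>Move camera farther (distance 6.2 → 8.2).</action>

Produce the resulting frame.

<frame>
[38;2;44;26;24m[48;2;41;23;21m🬂[38;2;44;26;24m[48;2;41;23;21m🬂[38;2;44;26;24m[48;2;41;23;21m🬂[38;2;44;26;24m[48;2;41;23;21m🬂[38;2;44;26;24m[48;2;41;23;21m🬂[38;2;44;26;24m[48;2;41;23;21m🬂[38;2;44;26;24m[48;2;41;23;21m🬂[38;2;44;26;24m[48;2;41;23;21m🬂[38;2;44;26;24m[48;2;41;23;21m🬂[38;2;44;26;24m[48;2;41;23;21m🬂[0m
[38;2;38;21;19m[48;2;36;19;17m🬎[38;2;38;21;19m[48;2;36;19;17m🬎[38;2;38;21;19m[48;2;36;19;17m🬎[38;2;38;21;19m[48;2;36;19;17m🬎[38;2;38;21;19m[48;2;41;133;115m🬝[38;2;38;21;19m[48;2;45;138;119m🬎[38;2;38;21;19m[48;2;36;19;17m🬎[38;2;38;21;19m[48;2;36;19;17m🬎[38;2;38;21;19m[48;2;36;19;17m🬎[38;2;38;21;19m[48;2;36;19;17m🬎[0m
[38;2;34;17;15m[48;2;32;16;14m🬎[38;2;34;17;15m[48;2;32;16;14m🬎[38;2;34;17;15m[48;2;32;16;14m🬎[38;2;34;17;15m[48;2;32;16;14m🬎[38;2;44;136;118m[48;2;19;17;15m🬂[38;2;56;148;130m[48;2;5;19;16m🬂[38;2;60;152;134m[48;2;33;16;14m🬀[38;2;34;17;15m[48;2;32;16;14m🬎[38;2;34;17;15m[48;2;32;16;14m🬎[38;2;34;17;15m[48;2;32;16;14m🬎[0m
[38;2;31;15;13m[48;2;28;12;10m🬂[38;2;31;15;13m[48;2;28;12;10m🬂[38;2;31;15;13m[48;2;28;12;10m🬂[38;2;31;15;13m[48;2;28;12;10m🬂[38;2;29;13;11m[48;2;5;19;16m🬲[38;2;5;19;16m[48;2;28;12;10m🬎[38;2;31;15;13m[48;2;28;12;10m🬂[38;2;31;15;13m[48;2;28;12;10m🬂[38;2;31;15;13m[48;2;28;12;10m🬂[38;2;31;15;13m[48;2;28;12;10m🬂[0m
[38;2;25;10;8m[48;2;24;9;7m🬎[38;2;25;10;8m[48;2;24;9;7m🬎[38;2;25;10;8m[48;2;24;9;7m🬎[38;2;25;10;8m[48;2;24;9;7m🬎[38;2;25;10;8m[48;2;24;9;7m🬎[38;2;25;10;8m[48;2;24;9;7m🬎[38;2;25;10;8m[48;2;24;9;7m🬎[38;2;25;10;8m[48;2;24;9;7m🬎[38;2;25;10;8m[48;2;24;9;7m🬎[38;2;25;10;8m[48;2;24;9;7m🬎[0m
</frame>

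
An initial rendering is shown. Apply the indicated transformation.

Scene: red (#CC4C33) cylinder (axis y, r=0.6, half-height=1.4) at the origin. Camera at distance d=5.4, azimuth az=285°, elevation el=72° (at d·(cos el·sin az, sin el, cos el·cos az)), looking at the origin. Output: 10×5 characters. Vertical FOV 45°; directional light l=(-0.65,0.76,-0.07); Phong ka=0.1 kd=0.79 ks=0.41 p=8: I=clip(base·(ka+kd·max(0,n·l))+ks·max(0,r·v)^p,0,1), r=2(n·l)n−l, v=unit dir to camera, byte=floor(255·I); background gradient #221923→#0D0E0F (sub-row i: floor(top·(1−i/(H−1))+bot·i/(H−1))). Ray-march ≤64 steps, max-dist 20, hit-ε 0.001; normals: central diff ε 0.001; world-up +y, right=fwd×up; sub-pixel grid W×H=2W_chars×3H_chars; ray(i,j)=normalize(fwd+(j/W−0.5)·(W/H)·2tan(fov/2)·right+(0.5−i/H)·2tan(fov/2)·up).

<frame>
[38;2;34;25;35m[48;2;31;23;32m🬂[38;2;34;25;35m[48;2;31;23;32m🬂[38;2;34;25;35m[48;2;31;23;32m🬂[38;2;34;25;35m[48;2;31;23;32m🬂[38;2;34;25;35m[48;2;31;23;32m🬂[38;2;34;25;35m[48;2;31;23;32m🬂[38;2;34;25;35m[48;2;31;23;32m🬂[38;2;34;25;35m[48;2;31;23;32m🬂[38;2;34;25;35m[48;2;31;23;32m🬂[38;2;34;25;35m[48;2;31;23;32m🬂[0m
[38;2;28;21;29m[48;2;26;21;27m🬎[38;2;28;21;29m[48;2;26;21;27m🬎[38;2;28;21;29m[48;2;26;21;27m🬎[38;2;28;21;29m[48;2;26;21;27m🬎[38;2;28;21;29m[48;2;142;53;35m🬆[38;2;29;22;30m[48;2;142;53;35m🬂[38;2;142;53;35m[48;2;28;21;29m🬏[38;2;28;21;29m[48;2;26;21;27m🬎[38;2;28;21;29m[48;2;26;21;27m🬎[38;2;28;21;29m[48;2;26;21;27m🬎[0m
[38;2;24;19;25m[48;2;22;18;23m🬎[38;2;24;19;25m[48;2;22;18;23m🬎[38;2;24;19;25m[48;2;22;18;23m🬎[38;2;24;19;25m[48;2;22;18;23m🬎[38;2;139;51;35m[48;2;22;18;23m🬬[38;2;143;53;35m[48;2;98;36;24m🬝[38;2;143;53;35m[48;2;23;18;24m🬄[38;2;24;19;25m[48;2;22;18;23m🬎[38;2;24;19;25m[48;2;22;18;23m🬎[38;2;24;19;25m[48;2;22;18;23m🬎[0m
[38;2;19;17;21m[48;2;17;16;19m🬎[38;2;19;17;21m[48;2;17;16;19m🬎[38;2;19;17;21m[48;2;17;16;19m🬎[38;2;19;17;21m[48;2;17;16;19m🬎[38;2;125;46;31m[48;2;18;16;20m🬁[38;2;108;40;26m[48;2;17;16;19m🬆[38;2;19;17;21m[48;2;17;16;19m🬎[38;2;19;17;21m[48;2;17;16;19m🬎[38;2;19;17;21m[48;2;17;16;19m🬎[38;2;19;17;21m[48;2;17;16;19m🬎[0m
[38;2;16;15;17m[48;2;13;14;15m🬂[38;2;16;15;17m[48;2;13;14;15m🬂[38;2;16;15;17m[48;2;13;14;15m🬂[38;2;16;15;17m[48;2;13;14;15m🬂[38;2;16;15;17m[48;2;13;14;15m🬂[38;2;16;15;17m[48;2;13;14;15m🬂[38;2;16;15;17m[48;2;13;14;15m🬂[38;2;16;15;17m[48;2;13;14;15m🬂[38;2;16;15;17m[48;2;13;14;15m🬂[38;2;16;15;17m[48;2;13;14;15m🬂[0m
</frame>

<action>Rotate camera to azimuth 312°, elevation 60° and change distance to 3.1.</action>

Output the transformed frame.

<frame>
[38;2;34;25;35m[48;2;31;23;32m🬂[38;2;34;25;35m[48;2;31;23;32m🬂[38;2;142;53;35m[48;2;32;24;33m▐[38;2;142;53;35m[48;2;142;53;35m [38;2;142;53;35m[48;2;142;53;35m [38;2;142;53;35m[48;2;142;53;35m [38;2;142;53;35m[48;2;142;53;35m [38;2;142;53;35m[48;2;142;53;35m [38;2;34;25;35m[48;2;31;23;32m🬂[38;2;34;25;35m[48;2;31;23;32m🬂[0m
[38;2;28;21;29m[48;2;26;21;27m🬎[38;2;28;21;29m[48;2;26;21;27m🬎[38;2;133;49;33m[48;2;27;21;28m🬉[38;2;142;53;35m[48;2;121;45;30m🬎[38;2;142;53;35m[48;2;142;53;35m [38;2;142;53;35m[48;2;142;53;35m [38;2;142;53;35m[48;2;47;17;11m🬝[38;2;142;53;35m[48;2;22;12;12m🬆[38;2;28;21;29m[48;2;26;21;27m🬎[38;2;28;21;29m[48;2;26;21;27m🬎[0m
[38;2;24;19;25m[48;2;22;18;23m🬎[38;2;24;19;25m[48;2;22;18;23m🬎[38;2;24;19;25m[48;2;22;18;23m🬎[38;2;122;45;30m[48;2;22;18;24m🬨[38;2;102;37;25m[48;2;113;42;27m▐[38;2;90;33;22m[48;2;75;27;18m▌[38;2;58;21;14m[48;2;34;12;8m▌[38;2;20;7;5m[48;2;23;18;24m🬀[38;2;24;19;25m[48;2;22;18;23m🬎[38;2;24;19;25m[48;2;22;18;23m🬎[0m
[38;2;19;17;21m[48;2;17;16;19m🬎[38;2;19;17;21m[48;2;17;16;19m🬎[38;2;19;17;21m[48;2;17;16;19m🬎[38;2;125;46;31m[48;2;18;16;20m🬁[38;2;107;39;26m[48;2;120;44;29m▐[38;2;90;33;22m[48;2;69;25;17m▌[38;2;45;16;11m[48;2;21;12;12m🬄[38;2;19;17;21m[48;2;17;16;19m🬎[38;2;19;17;21m[48;2;17;16;19m🬎[38;2;19;17;21m[48;2;17;16;19m🬎[0m
[38;2;16;15;17m[48;2;13;14;15m🬂[38;2;16;15;17m[48;2;13;14;15m🬂[38;2;16;15;17m[48;2;13;14;15m🬂[38;2;16;15;17m[48;2;13;14;15m🬂[38;2;118;43;29m[48;2;13;14;15m🬂[38;2;80;29;19m[48;2;13;14;15m🬆[38;2;20;7;5m[48;2;14;14;15m🬀[38;2;16;15;17m[48;2;13;14;15m🬂[38;2;16;15;17m[48;2;13;14;15m🬂[38;2;16;15;17m[48;2;13;14;15m🬂[0m
</frame>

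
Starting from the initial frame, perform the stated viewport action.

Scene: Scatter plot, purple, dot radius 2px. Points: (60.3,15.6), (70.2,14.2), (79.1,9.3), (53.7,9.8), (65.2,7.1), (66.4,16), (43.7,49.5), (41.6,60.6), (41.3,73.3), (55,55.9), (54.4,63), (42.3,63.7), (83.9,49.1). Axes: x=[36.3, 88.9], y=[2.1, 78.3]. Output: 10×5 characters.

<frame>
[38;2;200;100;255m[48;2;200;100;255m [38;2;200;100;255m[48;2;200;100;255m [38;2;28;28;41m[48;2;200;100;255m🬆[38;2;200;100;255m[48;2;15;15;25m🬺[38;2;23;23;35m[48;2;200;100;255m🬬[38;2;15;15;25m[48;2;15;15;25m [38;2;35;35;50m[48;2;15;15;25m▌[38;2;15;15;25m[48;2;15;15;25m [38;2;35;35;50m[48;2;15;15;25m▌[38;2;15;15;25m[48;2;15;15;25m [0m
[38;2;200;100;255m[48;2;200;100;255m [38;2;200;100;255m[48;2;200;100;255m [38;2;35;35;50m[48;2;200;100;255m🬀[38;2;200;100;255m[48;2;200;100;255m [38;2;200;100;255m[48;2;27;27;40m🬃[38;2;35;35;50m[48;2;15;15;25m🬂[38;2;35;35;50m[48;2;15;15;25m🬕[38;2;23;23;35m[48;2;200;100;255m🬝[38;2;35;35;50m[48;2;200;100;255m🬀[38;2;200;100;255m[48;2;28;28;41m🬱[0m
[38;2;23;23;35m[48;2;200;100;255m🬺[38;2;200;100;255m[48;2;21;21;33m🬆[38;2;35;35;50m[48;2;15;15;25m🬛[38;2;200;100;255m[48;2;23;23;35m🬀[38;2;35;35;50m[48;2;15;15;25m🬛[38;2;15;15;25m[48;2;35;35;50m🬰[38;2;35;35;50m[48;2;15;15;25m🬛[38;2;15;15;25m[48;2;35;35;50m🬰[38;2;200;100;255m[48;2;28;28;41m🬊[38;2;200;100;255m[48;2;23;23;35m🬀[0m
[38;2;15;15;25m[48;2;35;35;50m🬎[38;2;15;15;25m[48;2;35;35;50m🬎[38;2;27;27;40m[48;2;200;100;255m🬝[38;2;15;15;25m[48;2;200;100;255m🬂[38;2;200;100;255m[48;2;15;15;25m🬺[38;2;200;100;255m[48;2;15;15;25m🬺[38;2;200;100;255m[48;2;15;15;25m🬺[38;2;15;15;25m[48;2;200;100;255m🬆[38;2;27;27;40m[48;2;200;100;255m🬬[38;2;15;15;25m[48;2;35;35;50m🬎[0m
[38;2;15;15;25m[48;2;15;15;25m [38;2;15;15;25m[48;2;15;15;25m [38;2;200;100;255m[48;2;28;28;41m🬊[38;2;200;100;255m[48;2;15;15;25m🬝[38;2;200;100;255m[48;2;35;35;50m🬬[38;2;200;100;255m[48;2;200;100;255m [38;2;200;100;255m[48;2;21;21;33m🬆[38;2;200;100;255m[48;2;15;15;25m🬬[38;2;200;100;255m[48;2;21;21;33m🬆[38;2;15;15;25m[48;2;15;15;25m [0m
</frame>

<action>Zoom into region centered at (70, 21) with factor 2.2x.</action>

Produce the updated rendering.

<frame>
[38;2;15;15;25m[48;2;15;15;25m [38;2;15;15;25m[48;2;15;15;25m [38;2;35;35;50m[48;2;15;15;25m▌[38;2;15;15;25m[48;2;15;15;25m [38;2;35;35;50m[48;2;15;15;25m▌[38;2;15;15;25m[48;2;15;15;25m [38;2;35;35;50m[48;2;15;15;25m▌[38;2;15;15;25m[48;2;15;15;25m [38;2;35;35;50m[48;2;15;15;25m▌[38;2;15;15;25m[48;2;15;15;25m [0m
[38;2;35;35;50m[48;2;15;15;25m🬂[38;2;35;35;50m[48;2;15;15;25m🬂[38;2;35;35;50m[48;2;15;15;25m🬕[38;2;35;35;50m[48;2;15;15;25m🬂[38;2;35;35;50m[48;2;15;15;25m🬕[38;2;35;35;50m[48;2;15;15;25m🬂[38;2;35;35;50m[48;2;15;15;25m🬕[38;2;35;35;50m[48;2;15;15;25m🬂[38;2;35;35;50m[48;2;15;15;25m🬕[38;2;35;35;50m[48;2;15;15;25m🬂[0m
[38;2;21;21;33m[48;2;200;100;255m🬆[38;2;23;23;35m[48;2;200;100;255m🬬[38;2;31;31;45m[48;2;200;100;255m🬝[38;2;21;21;33m[48;2;200;100;255m🬊[38;2;28;28;41m[48;2;200;100;255m🬆[38;2;23;23;35m[48;2;200;100;255m🬬[38;2;35;35;50m[48;2;15;15;25m🬛[38;2;15;15;25m[48;2;35;35;50m🬰[38;2;35;35;50m[48;2;15;15;25m🬛[38;2;15;15;25m[48;2;35;35;50m🬰[0m
[38;2;200;100;255m[48;2;35;35;50m🬬[38;2;200;100;255m[48;2;28;28;41m🬆[38;2;200;100;255m[48;2;35;35;50m🬸[38;2;200;100;255m[48;2;35;35;50m🬝[38;2;200;100;255m[48;2;35;35;50m🬬[38;2;200;100;255m[48;2;28;28;41m🬆[38;2;35;35;50m[48;2;15;15;25m🬲[38;2;15;15;25m[48;2;200;100;255m🬆[38;2;200;100;255m[48;2;15;15;25m🬺[38;2;19;19;30m[48;2;200;100;255m🬬[0m
[38;2;15;15;25m[48;2;15;15;25m [38;2;15;15;25m[48;2;200;100;255m🬺[38;2;200;100;255m[48;2;35;35;50m🬬[38;2;200;100;255m[48;2;15;15;25m🬆[38;2;35;35;50m[48;2;15;15;25m▌[38;2;15;15;25m[48;2;15;15;25m [38;2;35;35;50m[48;2;15;15;25m▌[38;2;15;15;25m[48;2;200;100;255m🬺[38;2;200;100;255m[48;2;21;21;33m🬆[38;2;15;15;25m[48;2;15;15;25m [0m
</frame>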